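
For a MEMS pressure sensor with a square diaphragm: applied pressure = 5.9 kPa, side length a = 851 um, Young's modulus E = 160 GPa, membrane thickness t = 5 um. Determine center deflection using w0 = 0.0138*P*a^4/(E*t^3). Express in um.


Step 1: Convert pressure to compatible units (E is in GPa, so P in GPa).
P = 5.9 kPa = 5.9e-6 GPa
Step 2: Compute numerator: 0.0138 * P * a^4.
a^4 = 851^4 = 524467088401
numerator = 0.0138 * 5.9e-6 * 524467088401 = 4.270211e+04
Step 3: Compute denominator: E * t^3 = 160 * 5^3 = 20000
Step 4: w0 = numerator / denominator = 4.270211e+04 / 20000 = 2.1351 um


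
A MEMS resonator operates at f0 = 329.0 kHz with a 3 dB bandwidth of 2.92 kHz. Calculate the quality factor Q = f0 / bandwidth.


Step 1: Q = f0 / bandwidth
Step 2: Q = 329.0 / 2.92
Q = 112.7


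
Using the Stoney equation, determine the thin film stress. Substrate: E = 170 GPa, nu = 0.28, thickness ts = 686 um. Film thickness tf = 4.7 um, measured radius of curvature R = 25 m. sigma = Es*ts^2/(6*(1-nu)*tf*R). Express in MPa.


Step 1: Compute numerator: Es * ts^2 = 170 * 686^2 = 80001320 (GPa*um^2)
Step 2: Compute denominator (R in um): 6*(1-nu)*tf*R = 6*0.72*4.7*25e6 = 507600000.0 (um^2)
Step 3: sigma (GPa) = 80001320 / 507600000.0 = 1.57607e-01 GPa
Step 4: Convert to MPa (x1000): sigma = 157.6 MPa


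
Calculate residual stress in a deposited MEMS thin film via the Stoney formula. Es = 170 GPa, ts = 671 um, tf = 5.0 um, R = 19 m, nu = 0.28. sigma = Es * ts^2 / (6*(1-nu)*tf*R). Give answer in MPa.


Step 1: Compute numerator: Es * ts^2 = 170 * 671^2 = 76540970 (GPa*um^2)
Step 2: Compute denominator (R in um): 6*(1-nu)*tf*R = 6*0.72*5.0*19e6 = 410400000.0 (um^2)
Step 3: sigma (GPa) = 76540970 / 410400000.0 = 1.86503e-01 GPa
Step 4: Convert to MPa (x1000): sigma = 186.5 MPa


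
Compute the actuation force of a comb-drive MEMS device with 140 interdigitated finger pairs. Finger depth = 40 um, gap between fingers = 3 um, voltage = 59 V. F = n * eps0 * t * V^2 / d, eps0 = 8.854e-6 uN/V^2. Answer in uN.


Step 1: Parameters: n=140, eps0=8.854e-6 uN/V^2, t=40 um, V=59 V, d=3 um
Step 2: V^2 = 3481
Step 3: F = 140 * 8.854e-6 * 40 * 3481 / 3
F = 57.532 uN


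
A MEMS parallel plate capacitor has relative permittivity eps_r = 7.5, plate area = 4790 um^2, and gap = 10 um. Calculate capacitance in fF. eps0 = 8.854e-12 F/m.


Step 1: Convert area to m^2: A = 4790e-12 m^2
Step 2: Convert gap to m: d = 10e-6 m
Step 3: C = eps0 * eps_r * A / d
C = 8.854e-12 * 7.5 * 4790e-12 / 10e-6
Step 4: Convert to fF (multiply by 1e15).
C = 31.81 fF


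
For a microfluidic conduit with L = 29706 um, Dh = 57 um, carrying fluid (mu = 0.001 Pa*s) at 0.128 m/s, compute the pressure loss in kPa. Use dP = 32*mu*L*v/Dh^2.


Step 1: Convert to SI: L = 29706e-6 m, Dh = 57e-6 m
Step 2: dP = 32 * 0.001 * 29706e-6 * 0.128 / (57e-6)^2
Step 3: dP = 37450.22 Pa
Step 4: Convert to kPa: dP = 37.45 kPa


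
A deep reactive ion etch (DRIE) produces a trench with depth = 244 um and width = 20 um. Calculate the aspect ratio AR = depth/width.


Step 1: AR = depth / width
Step 2: AR = 244 / 20
AR = 12.2


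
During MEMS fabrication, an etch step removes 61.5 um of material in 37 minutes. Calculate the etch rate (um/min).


Step 1: Etch rate = depth / time
Step 2: rate = 61.5 / 37
rate = 1.662 um/min


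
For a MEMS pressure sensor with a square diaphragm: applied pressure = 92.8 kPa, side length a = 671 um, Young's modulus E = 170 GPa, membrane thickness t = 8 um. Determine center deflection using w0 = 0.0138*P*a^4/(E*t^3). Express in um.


Step 1: Convert pressure to compatible units (E is in GPa, so P in GPa).
P = 92.8 kPa = 92.8e-6 GPa
Step 2: Compute numerator: 0.0138 * P * a^4.
a^4 = 671^4 = 202716958081
numerator = 0.0138 * 92.8e-6 * 202716958081 = 2.596074e+05
Step 3: Compute denominator: E * t^3 = 170 * 8^3 = 87040
Step 4: w0 = numerator / denominator = 2.596074e+05 / 87040 = 2.9826 um


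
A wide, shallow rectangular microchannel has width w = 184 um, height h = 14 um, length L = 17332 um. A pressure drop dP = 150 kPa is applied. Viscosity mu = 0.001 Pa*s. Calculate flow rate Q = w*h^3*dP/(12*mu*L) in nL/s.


Step 1: Convert all dimensions to SI (meters).
w = 184e-6 m, h = 14e-6 m, L = 17332e-6 m, dP = 150e3 Pa
Step 2: Q = w * h^3 * dP / (12 * mu * L)
Q = 184e-6 * (14e-6)^3 * 150e3 / (12 * 0.001 * 17332e-6) = 3.641357e-10 m^3/s
Step 3: Convert Q from m^3/s to nL/s (1 m^3 = 1e12 nL, so multiply by 1e12).
Q = 364.136 nL/s


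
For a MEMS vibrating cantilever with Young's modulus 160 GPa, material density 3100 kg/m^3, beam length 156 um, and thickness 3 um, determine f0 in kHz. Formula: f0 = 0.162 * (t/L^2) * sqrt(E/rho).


Step 1: Convert units to SI.
t_SI = 3e-6 m, L_SI = 156e-6 m
Step 2: Calculate sqrt(E/rho).
sqrt(160e9 / 3100) = 7184.21 m/s
Step 3: Compute f0.
f0 = 0.162 * 3e-6 / (156e-6)^2 * 7184.21 = 143471.6 Hz = 143.47 kHz


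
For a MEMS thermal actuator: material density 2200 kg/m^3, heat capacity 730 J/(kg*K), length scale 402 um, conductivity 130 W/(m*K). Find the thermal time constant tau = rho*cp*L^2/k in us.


Step 1: Convert L to m: L = 402e-6 m
Step 2: L^2 = (402e-6)^2 = 1.61604e-07 m^2
Step 3: tau = 2200 * 730 * 1.61604e-07 / 130 = 1.99643095e-03 s
Step 4: Convert to microseconds (multiply by 1e6).
tau = 1996.431 us


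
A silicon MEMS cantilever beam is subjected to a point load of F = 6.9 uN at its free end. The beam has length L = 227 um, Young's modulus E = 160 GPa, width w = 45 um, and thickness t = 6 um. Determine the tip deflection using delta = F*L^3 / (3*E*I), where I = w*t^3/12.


Step 1: Calculate the second moment of area.
I = w * t^3 / 12 = 45 * 6^3 / 12 = 810.0 um^4
Step 2: Convert E to consistent units (1 GPa = 1000 uN/um^2).
E = 160 GPa = 160000 uN/um^2
Step 3: Calculate tip deflection.
delta = F * L^3 / (3 * E * I)
delta = 6.9 * 227^3 / (3 * 160000 * 810.0)
delta = 0.2076 um


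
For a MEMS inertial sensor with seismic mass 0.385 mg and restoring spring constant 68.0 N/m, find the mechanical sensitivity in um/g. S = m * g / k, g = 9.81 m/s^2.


Step 1: Convert mass: m = 0.385 mg = 3.85e-07 kg
Step 2: S = m * g / k = 3.85e-07 * 9.81 / 68.0
Step 3: S = 5.55e-08 m/g
Step 4: Convert to um/g: S = 0.056 um/g


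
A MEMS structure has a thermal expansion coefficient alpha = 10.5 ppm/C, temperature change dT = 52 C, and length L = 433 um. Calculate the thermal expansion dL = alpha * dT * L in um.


Step 1: Convert CTE: alpha = 10.5 ppm/C = 10.5e-6 /C
Step 2: dL = 10.5e-6 * 52 * 433
dL = 0.2364 um


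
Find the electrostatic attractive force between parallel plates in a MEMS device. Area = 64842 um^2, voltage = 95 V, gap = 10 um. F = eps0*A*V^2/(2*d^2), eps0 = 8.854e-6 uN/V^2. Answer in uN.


Step 1: Identify parameters.
eps0 = 8.854e-6 uN/V^2, A = 64842 um^2, V = 95 V, d = 10 um
Step 2: Compute V^2 = 95^2 = 9025
Step 3: Compute d^2 = 10^2 = 100
Step 4: F = 0.5 * 8.854e-6 * 64842 * 9025 / 100
F = 25.907 uN


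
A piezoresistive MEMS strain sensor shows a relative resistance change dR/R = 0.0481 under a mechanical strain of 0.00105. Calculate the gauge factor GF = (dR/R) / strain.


Step 1: Identify values.
dR/R = 0.0481, strain = 0.00105
Step 2: GF = (dR/R) / strain = 0.0481 / 0.00105
GF = 45.8


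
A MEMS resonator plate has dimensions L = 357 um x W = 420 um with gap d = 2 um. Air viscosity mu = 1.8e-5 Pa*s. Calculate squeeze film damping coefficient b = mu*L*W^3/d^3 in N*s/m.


Step 1: Convert to SI.
L = 357e-6 m, W = 420e-6 m, d = 2e-6 m
Step 2: W^3 = (420e-6)^3 = 7.41e-11 m^3
Step 3: d^3 = (2e-6)^3 = 8.00e-18 m^3
Step 4: b = 1.8e-5 * 357e-6 * 7.41e-11 / 8.00e-18
b = 5.95e-02 N*s/m


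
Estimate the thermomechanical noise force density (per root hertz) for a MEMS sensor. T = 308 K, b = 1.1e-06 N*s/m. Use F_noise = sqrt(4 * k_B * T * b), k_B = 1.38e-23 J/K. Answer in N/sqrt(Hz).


Step 1: Compute 4 * k_B * T * b
= 4 * 1.38e-23 * 308 * 1.1e-06
= 1.8702e-26 N^2/Hz
Step 2: F_noise = sqrt(1.8702e-26)
F_noise = 1.37e-13 N/sqrt(Hz)


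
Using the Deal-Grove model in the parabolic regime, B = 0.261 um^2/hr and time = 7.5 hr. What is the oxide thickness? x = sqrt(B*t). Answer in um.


Step 1: Compute B*t = 0.261 * 7.5 = 1.9575
Step 2: x = sqrt(1.9575)
x = 1.399 um


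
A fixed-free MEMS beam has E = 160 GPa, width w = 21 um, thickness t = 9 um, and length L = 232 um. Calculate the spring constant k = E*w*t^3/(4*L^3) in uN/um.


Step 1: Convert E to consistent units (1 GPa = 1000 uN/um^2).
E = 160 GPa = 160000 uN/um^2
Step 2: Compute t^3 = 9^3 = 729
Step 3: Compute L^3 = 232^3 = 12487168
Step 4: k = 160000 * 21 * 729 / (4 * 12487168)
k = 49.0391 uN/um


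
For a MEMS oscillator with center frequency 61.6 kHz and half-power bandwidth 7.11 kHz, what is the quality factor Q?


Step 1: Q = f0 / bandwidth
Step 2: Q = 61.6 / 7.11
Q = 8.7


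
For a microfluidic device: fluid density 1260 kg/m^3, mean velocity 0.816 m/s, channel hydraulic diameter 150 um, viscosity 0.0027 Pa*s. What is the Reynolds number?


Step 1: Convert Dh to meters: Dh = 150e-6 m
Step 2: Re = rho * v * Dh / mu
Re = 1260 * 0.816 * 150e-6 / 0.0027
Re = 57.12


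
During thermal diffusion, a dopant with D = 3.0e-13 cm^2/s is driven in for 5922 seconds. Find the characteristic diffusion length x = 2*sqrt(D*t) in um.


Step 1: Compute D*t = 3.0e-13 * 5922 = 1.7766e-09 cm^2
Step 2: sqrt(D*t) = 4.215e-05 cm
Step 3: x = 2 * 4.215e-05 cm = 8.43e-05 cm
Step 4: Convert to um (1 cm = 1e4 um): x = 0.843 um


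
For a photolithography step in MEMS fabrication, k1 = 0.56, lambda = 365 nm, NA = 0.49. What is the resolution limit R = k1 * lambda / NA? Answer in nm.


Step 1: Identify values: k1 = 0.56, lambda = 365 nm, NA = 0.49
Step 2: R = k1 * lambda / NA
R = 0.56 * 365 / 0.49
R = 417.1 nm


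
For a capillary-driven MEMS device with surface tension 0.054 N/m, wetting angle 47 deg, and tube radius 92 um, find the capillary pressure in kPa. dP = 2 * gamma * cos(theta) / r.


Step 1: cos(47 deg) = 0.682
Step 2: Convert r to m: r = 92e-6 m
Step 3: dP = 2 * 0.054 * 0.682 / 92e-6 = 800.6 Pa
Step 4: Convert Pa to kPa (divide by 1000).
dP = 0.8 kPa


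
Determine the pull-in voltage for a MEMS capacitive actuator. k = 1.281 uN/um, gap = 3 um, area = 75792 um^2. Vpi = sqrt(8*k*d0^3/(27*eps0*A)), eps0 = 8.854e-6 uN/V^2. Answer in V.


Step 1: Compute numerator: 8 * k * d0^3 = 8 * 1.281 * 3^3 = 276.696
Step 2: Compute denominator: 27 * eps0 * A = 27 * 8.854e-6 * 75792 = 18.118684
Step 3: Vpi = sqrt(276.696 / 18.118684)
Vpi = 3.91 V


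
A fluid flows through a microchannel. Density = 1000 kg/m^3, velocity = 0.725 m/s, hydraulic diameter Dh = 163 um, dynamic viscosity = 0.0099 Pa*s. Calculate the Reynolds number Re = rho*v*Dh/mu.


Step 1: Convert Dh to meters: Dh = 163e-6 m
Step 2: Re = rho * v * Dh / mu
Re = 1000 * 0.725 * 163e-6 / 0.0099
Re = 11.937


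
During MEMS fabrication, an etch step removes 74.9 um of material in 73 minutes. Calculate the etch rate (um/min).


Step 1: Etch rate = depth / time
Step 2: rate = 74.9 / 73
rate = 1.026 um/min


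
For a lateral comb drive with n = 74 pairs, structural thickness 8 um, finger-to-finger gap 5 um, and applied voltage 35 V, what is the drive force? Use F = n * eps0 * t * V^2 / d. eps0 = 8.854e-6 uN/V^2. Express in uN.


Step 1: Parameters: n=74, eps0=8.854e-6 uN/V^2, t=8 um, V=35 V, d=5 um
Step 2: V^2 = 1225
Step 3: F = 74 * 8.854e-6 * 8 * 1225 / 5
F = 1.284 uN


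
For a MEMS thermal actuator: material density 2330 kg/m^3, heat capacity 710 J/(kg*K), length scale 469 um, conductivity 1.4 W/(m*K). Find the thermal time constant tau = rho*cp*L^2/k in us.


Step 1: Convert L to m: L = 469e-6 m
Step 2: L^2 = (469e-6)^2 = 2.19961e-07 m^2
Step 3: tau = 2330 * 710 * 2.19961e-07 / 1.4 = 2.599153445e-01 s
Step 4: Convert to microseconds (multiply by 1e6).
tau = 259915.344 us


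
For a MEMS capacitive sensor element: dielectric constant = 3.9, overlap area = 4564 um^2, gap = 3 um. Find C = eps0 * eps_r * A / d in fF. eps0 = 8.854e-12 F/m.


Step 1: Convert area to m^2: A = 4564e-12 m^2
Step 2: Convert gap to m: d = 3e-6 m
Step 3: C = eps0 * eps_r * A / d
C = 8.854e-12 * 3.9 * 4564e-12 / 3e-6
Step 4: Convert to fF (multiply by 1e15).
C = 52.53 fF


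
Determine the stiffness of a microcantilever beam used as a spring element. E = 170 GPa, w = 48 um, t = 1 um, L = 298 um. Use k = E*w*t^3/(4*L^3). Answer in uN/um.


Step 1: Convert E to consistent units (1 GPa = 1000 uN/um^2).
E = 170 GPa = 170000 uN/um^2
Step 2: Compute t^3 = 1^3 = 1
Step 3: Compute L^3 = 298^3 = 26463592
Step 4: k = 170000 * 48 * 1 / (4 * 26463592)
k = 0.0771 uN/um


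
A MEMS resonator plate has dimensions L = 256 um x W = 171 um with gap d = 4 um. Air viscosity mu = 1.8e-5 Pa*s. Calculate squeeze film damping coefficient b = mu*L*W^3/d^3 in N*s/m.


Step 1: Convert to SI.
L = 256e-6 m, W = 171e-6 m, d = 4e-6 m
Step 2: W^3 = (171e-6)^3 = 5.00e-12 m^3
Step 3: d^3 = (4e-6)^3 = 6.40e-17 m^3
Step 4: b = 1.8e-5 * 256e-6 * 5.00e-12 / 6.40e-17
b = 3.60e-04 N*s/m


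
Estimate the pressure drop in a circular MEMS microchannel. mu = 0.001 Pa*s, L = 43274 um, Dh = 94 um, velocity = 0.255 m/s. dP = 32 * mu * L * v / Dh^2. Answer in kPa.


Step 1: Convert to SI: L = 43274e-6 m, Dh = 94e-6 m
Step 2: dP = 32 * 0.001 * 43274e-6 * 0.255 / (94e-6)^2
Step 3: dP = 39963.31 Pa
Step 4: Convert to kPa: dP = 39.96 kPa


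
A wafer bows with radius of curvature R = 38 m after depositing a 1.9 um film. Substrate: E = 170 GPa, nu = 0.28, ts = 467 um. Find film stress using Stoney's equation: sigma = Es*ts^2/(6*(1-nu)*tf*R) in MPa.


Step 1: Compute numerator: Es * ts^2 = 170 * 467^2 = 37075130 (GPa*um^2)
Step 2: Compute denominator (R in um): 6*(1-nu)*tf*R = 6*0.72*1.9*38e6 = 311904000.0 (um^2)
Step 3: sigma (GPa) = 37075130 / 311904000.0 = 1.18867e-01 GPa
Step 4: Convert to MPa (x1000): sigma = 118.9 MPa


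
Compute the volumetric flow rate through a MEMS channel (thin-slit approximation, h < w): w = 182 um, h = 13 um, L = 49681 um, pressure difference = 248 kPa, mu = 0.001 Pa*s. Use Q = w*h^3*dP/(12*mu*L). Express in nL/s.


Step 1: Convert all dimensions to SI (meters).
w = 182e-6 m, h = 13e-6 m, L = 49681e-6 m, dP = 248e3 Pa
Step 2: Q = w * h^3 * dP / (12 * mu * L)
Q = 182e-6 * (13e-6)^3 * 248e3 / (12 * 0.001 * 49681e-6) = 1.663342e-10 m^3/s
Step 3: Convert Q from m^3/s to nL/s (1 m^3 = 1e12 nL, so multiply by 1e12).
Q = 166.334 nL/s


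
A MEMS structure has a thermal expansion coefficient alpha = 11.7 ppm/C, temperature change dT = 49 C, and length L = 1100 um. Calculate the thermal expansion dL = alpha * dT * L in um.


Step 1: Convert CTE: alpha = 11.7 ppm/C = 11.7e-6 /C
Step 2: dL = 11.7e-6 * 49 * 1100
dL = 0.6306 um


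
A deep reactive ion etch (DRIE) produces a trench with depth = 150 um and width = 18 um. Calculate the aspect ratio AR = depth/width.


Step 1: AR = depth / width
Step 2: AR = 150 / 18
AR = 8.3


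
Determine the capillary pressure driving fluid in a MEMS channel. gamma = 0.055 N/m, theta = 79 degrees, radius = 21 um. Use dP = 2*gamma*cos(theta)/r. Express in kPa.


Step 1: cos(79 deg) = 0.1908
Step 2: Convert r to m: r = 21e-6 m
Step 3: dP = 2 * 0.055 * 0.1908 / 21e-6 = 999.4 Pa
Step 4: Convert Pa to kPa (divide by 1000).
dP = 1.0 kPa


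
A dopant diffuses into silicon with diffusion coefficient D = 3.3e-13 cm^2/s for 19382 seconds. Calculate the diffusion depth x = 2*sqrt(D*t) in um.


Step 1: Compute D*t = 3.3e-13 * 19382 = 6.39606e-09 cm^2
Step 2: sqrt(D*t) = 7.998e-05 cm
Step 3: x = 2 * 7.998e-05 cm = 1.5996e-04 cm
Step 4: Convert to um (1 cm = 1e4 um): x = 1.6 um


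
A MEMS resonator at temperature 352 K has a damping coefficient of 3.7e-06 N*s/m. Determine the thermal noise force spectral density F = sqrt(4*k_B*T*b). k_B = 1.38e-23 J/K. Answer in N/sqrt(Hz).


Step 1: Compute 4 * k_B * T * b
= 4 * 1.38e-23 * 352 * 3.7e-06
= 7.1892e-26 N^2/Hz
Step 2: F_noise = sqrt(7.1892e-26)
F_noise = 2.68e-13 N/sqrt(Hz)


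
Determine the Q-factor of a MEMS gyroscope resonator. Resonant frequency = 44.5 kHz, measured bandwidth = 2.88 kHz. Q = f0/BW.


Step 1: Q = f0 / bandwidth
Step 2: Q = 44.5 / 2.88
Q = 15.5


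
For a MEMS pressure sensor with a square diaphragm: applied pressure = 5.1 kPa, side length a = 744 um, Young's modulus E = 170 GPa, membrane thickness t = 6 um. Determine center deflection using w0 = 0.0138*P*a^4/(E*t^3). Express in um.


Step 1: Convert pressure to compatible units (E is in GPa, so P in GPa).
P = 5.1 kPa = 5.1e-6 GPa
Step 2: Compute numerator: 0.0138 * P * a^4.
a^4 = 744^4 = 306402103296
numerator = 0.0138 * 5.1e-6 * 306402103296 = 2.15646e+04
Step 3: Compute denominator: E * t^3 = 170 * 6^3 = 36720
Step 4: w0 = numerator / denominator = 2.15646e+04 / 36720 = 0.5873 um


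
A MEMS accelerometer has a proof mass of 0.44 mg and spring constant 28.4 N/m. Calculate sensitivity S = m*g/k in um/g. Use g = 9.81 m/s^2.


Step 1: Convert mass: m = 0.44 mg = 4.40e-07 kg
Step 2: S = m * g / k = 4.40e-07 * 9.81 / 28.4
Step 3: S = 1.52e-07 m/g
Step 4: Convert to um/g: S = 0.152 um/g


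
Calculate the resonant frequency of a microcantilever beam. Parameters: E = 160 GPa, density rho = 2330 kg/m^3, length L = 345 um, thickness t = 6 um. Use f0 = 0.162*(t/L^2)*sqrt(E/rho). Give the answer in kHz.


Step 1: Convert units to SI.
t_SI = 6e-6 m, L_SI = 345e-6 m
Step 2: Calculate sqrt(E/rho).
sqrt(160e9 / 2330) = 8286.71 m/s
Step 3: Compute f0.
f0 = 0.162 * 6e-6 / (345e-6)^2 * 8286.71 = 67672.2 Hz = 67.67 kHz


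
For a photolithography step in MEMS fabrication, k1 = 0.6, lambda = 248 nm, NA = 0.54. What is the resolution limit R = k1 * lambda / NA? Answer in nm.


Step 1: Identify values: k1 = 0.6, lambda = 248 nm, NA = 0.54
Step 2: R = k1 * lambda / NA
R = 0.6 * 248 / 0.54
R = 275.6 nm


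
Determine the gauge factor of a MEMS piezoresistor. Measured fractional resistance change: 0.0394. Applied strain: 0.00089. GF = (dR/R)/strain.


Step 1: Identify values.
dR/R = 0.0394, strain = 0.00089
Step 2: GF = (dR/R) / strain = 0.0394 / 0.00089
GF = 44.3


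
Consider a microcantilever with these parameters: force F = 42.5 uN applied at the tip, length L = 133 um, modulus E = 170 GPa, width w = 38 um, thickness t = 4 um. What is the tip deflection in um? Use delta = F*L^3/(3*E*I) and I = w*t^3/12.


Step 1: Calculate the second moment of area.
I = w * t^3 / 12 = 38 * 4^3 / 12 = 202.6667 um^4
Step 2: Convert E to consistent units (1 GPa = 1000 uN/um^2).
E = 170 GPa = 170000 uN/um^2
Step 3: Calculate tip deflection.
delta = F * L^3 / (3 * E * I)
delta = 42.5 * 133^3 / (3 * 170000 * 202.6667)
delta = 0.9674 um


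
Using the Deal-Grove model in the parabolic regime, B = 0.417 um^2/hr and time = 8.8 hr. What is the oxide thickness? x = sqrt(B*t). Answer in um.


Step 1: Compute B*t = 0.417 * 8.8 = 3.6696
Step 2: x = sqrt(3.6696)
x = 1.916 um


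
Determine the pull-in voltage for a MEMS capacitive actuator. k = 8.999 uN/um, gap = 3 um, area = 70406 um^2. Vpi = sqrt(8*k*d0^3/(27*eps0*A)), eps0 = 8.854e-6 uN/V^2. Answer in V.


Step 1: Compute numerator: 8 * k * d0^3 = 8 * 8.999 * 3^3 = 1943.784
Step 2: Compute denominator: 27 * eps0 * A = 27 * 8.854e-6 * 70406 = 16.831118
Step 3: Vpi = sqrt(1943.784 / 16.831118)
Vpi = 10.75 V


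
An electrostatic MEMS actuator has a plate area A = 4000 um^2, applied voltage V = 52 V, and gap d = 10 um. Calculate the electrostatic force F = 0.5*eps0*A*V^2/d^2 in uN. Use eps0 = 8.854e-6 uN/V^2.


Step 1: Identify parameters.
eps0 = 8.854e-6 uN/V^2, A = 4000 um^2, V = 52 V, d = 10 um
Step 2: Compute V^2 = 52^2 = 2704
Step 3: Compute d^2 = 10^2 = 100
Step 4: F = 0.5 * 8.854e-6 * 4000 * 2704 / 100
F = 0.479 uN


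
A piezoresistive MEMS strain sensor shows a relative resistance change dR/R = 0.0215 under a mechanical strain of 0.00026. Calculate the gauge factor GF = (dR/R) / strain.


Step 1: Identify values.
dR/R = 0.0215, strain = 0.00026
Step 2: GF = (dR/R) / strain = 0.0215 / 0.00026
GF = 82.7


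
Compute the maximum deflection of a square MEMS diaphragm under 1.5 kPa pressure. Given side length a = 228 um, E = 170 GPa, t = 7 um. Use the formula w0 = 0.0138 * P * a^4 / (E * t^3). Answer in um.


Step 1: Convert pressure to compatible units (E is in GPa, so P in GPa).
P = 1.5 kPa = 1.5e-6 GPa
Step 2: Compute numerator: 0.0138 * P * a^4.
a^4 = 228^4 = 2702336256
numerator = 0.0138 * 1.5e-6 * 2702336256 = 5.59e+01
Step 3: Compute denominator: E * t^3 = 170 * 7^3 = 58310
Step 4: w0 = numerator / denominator = 5.59e+01 / 58310 = 0.001 um


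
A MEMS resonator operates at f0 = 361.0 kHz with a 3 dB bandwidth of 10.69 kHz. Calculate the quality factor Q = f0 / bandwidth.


Step 1: Q = f0 / bandwidth
Step 2: Q = 361.0 / 10.69
Q = 33.8


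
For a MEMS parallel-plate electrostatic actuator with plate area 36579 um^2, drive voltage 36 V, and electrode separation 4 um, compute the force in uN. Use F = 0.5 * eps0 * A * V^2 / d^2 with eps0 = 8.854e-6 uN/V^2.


Step 1: Identify parameters.
eps0 = 8.854e-6 uN/V^2, A = 36579 um^2, V = 36 V, d = 4 um
Step 2: Compute V^2 = 36^2 = 1296
Step 3: Compute d^2 = 4^2 = 16
Step 4: F = 0.5 * 8.854e-6 * 36579 * 1296 / 16
F = 13.117 uN


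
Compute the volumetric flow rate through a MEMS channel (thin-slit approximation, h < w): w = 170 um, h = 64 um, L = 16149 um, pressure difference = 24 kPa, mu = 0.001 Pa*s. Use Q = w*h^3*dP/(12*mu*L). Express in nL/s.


Step 1: Convert all dimensions to SI (meters).
w = 170e-6 m, h = 64e-6 m, L = 16149e-6 m, dP = 24e3 Pa
Step 2: Q = w * h^3 * dP / (12 * mu * L)
Q = 170e-6 * (64e-6)^3 * 24e3 / (12 * 0.001 * 16149e-6) = 5.5191628e-09 m^3/s
Step 3: Convert Q from m^3/s to nL/s (1 m^3 = 1e12 nL, so multiply by 1e12).
Q = 5519.163 nL/s


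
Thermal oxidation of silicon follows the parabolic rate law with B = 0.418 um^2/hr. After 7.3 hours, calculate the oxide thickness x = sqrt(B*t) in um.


Step 1: Compute B*t = 0.418 * 7.3 = 3.0514
Step 2: x = sqrt(3.0514)
x = 1.747 um


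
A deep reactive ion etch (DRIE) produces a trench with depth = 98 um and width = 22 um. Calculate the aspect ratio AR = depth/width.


Step 1: AR = depth / width
Step 2: AR = 98 / 22
AR = 4.5


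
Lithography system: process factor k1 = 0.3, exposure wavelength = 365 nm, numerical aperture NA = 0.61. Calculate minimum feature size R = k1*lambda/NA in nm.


Step 1: Identify values: k1 = 0.3, lambda = 365 nm, NA = 0.61
Step 2: R = k1 * lambda / NA
R = 0.3 * 365 / 0.61
R = 179.5 nm


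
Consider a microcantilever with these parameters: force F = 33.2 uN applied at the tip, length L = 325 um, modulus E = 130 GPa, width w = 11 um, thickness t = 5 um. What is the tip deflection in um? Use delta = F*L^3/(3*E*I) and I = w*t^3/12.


Step 1: Calculate the second moment of area.
I = w * t^3 / 12 = 11 * 5^3 / 12 = 114.5833 um^4
Step 2: Convert E to consistent units (1 GPa = 1000 uN/um^2).
E = 130 GPa = 130000 uN/um^2
Step 3: Calculate tip deflection.
delta = F * L^3 / (3 * E * I)
delta = 33.2 * 325^3 / (3 * 130000 * 114.5833)
delta = 25.5036 um


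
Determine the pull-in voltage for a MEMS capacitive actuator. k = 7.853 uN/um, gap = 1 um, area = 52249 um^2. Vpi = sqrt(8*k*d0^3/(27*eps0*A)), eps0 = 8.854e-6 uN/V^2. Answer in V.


Step 1: Compute numerator: 8 * k * d0^3 = 8 * 7.853 * 1^3 = 62.824
Step 2: Compute denominator: 27 * eps0 * A = 27 * 8.854e-6 * 52249 = 12.490541
Step 3: Vpi = sqrt(62.824 / 12.490541)
Vpi = 2.24 V


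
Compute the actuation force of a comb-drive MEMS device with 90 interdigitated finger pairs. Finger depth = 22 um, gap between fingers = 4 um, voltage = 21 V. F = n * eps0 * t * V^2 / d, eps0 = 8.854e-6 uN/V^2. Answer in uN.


Step 1: Parameters: n=90, eps0=8.854e-6 uN/V^2, t=22 um, V=21 V, d=4 um
Step 2: V^2 = 441
Step 3: F = 90 * 8.854e-6 * 22 * 441 / 4
F = 1.933 uN


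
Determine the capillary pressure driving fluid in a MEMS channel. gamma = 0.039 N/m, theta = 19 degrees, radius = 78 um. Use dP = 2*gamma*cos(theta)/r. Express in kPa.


Step 1: cos(19 deg) = 0.9455
Step 2: Convert r to m: r = 78e-6 m
Step 3: dP = 2 * 0.039 * 0.9455 / 78e-6 = 945.5 Pa
Step 4: Convert Pa to kPa (divide by 1000).
dP = 0.95 kPa


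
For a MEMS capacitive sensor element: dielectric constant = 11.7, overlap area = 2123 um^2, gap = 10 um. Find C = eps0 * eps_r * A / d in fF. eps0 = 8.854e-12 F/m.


Step 1: Convert area to m^2: A = 2123e-12 m^2
Step 2: Convert gap to m: d = 10e-6 m
Step 3: C = eps0 * eps_r * A / d
C = 8.854e-12 * 11.7 * 2123e-12 / 10e-6
Step 4: Convert to fF (multiply by 1e15).
C = 21.99 fF


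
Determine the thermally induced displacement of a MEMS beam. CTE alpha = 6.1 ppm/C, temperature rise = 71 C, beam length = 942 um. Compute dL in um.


Step 1: Convert CTE: alpha = 6.1 ppm/C = 6.1e-6 /C
Step 2: dL = 6.1e-6 * 71 * 942
dL = 0.408 um


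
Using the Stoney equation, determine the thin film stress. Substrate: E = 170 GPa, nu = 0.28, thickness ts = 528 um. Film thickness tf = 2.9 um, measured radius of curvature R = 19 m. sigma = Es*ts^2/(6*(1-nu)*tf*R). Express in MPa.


Step 1: Compute numerator: Es * ts^2 = 170 * 528^2 = 47393280 (GPa*um^2)
Step 2: Compute denominator (R in um): 6*(1-nu)*tf*R = 6*0.72*2.9*19e6 = 238032000.0 (um^2)
Step 3: sigma (GPa) = 47393280 / 238032000.0 = 1.99105e-01 GPa
Step 4: Convert to MPa (x1000): sigma = 199.1 MPa


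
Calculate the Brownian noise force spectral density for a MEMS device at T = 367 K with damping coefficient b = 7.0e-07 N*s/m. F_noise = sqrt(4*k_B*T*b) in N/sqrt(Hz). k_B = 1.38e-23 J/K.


Step 1: Compute 4 * k_B * T * b
= 4 * 1.38e-23 * 367 * 7.0e-07
= 1.4181e-26 N^2/Hz
Step 2: F_noise = sqrt(1.4181e-26)
F_noise = 1.19e-13 N/sqrt(Hz)


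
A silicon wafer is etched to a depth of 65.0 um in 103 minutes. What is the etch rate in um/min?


Step 1: Etch rate = depth / time
Step 2: rate = 65.0 / 103
rate = 0.631 um/min


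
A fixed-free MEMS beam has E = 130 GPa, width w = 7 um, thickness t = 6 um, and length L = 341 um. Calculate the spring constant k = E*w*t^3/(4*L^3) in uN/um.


Step 1: Convert E to consistent units (1 GPa = 1000 uN/um^2).
E = 130 GPa = 130000 uN/um^2
Step 2: Compute t^3 = 6^3 = 216
Step 3: Compute L^3 = 341^3 = 39651821
Step 4: k = 130000 * 7 * 216 / (4 * 39651821)
k = 1.2393 uN/um


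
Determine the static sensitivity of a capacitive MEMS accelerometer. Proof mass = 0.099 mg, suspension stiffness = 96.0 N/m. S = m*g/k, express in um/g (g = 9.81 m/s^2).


Step 1: Convert mass: m = 0.099 mg = 9.90e-08 kg
Step 2: S = m * g / k = 9.90e-08 * 9.81 / 96.0
Step 3: S = 1.01e-08 m/g
Step 4: Convert to um/g: S = 0.01 um/g


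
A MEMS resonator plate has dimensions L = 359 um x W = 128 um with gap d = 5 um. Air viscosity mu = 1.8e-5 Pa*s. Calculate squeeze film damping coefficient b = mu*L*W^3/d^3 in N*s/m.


Step 1: Convert to SI.
L = 359e-6 m, W = 128e-6 m, d = 5e-6 m
Step 2: W^3 = (128e-6)^3 = 2.10e-12 m^3
Step 3: d^3 = (5e-6)^3 = 1.25e-16 m^3
Step 4: b = 1.8e-5 * 359e-6 * 2.10e-12 / 1.25e-16
b = 1.08e-04 N*s/m


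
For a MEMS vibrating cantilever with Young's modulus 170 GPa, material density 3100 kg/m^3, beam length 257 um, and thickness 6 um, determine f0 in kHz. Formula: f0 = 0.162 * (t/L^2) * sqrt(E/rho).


Step 1: Convert units to SI.
t_SI = 6e-6 m, L_SI = 257e-6 m
Step 2: Calculate sqrt(E/rho).
sqrt(170e9 / 3100) = 7405.32 m/s
Step 3: Compute f0.
f0 = 0.162 * 6e-6 / (257e-6)^2 * 7405.32 = 108979.3 Hz = 108.98 kHz


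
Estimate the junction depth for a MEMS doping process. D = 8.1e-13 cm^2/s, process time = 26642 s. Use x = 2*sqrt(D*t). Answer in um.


Step 1: Compute D*t = 8.1e-13 * 26642 = 2.158002e-08 cm^2
Step 2: sqrt(D*t) = 1.46901e-04 cm
Step 3: x = 2 * 1.46901e-04 cm = 2.93802e-04 cm
Step 4: Convert to um (1 cm = 1e4 um): x = 2.938 um


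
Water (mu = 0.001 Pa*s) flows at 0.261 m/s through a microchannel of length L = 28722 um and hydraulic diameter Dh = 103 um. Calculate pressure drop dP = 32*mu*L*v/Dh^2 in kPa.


Step 1: Convert to SI: L = 28722e-6 m, Dh = 103e-6 m
Step 2: dP = 32 * 0.001 * 28722e-6 * 0.261 / (103e-6)^2
Step 3: dP = 22611.57 Pa
Step 4: Convert to kPa: dP = 22.61 kPa


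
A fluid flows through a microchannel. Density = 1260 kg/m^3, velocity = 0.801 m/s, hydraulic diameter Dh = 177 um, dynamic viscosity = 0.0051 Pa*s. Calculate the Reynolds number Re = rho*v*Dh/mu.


Step 1: Convert Dh to meters: Dh = 177e-6 m
Step 2: Re = rho * v * Dh / mu
Re = 1260 * 0.801 * 177e-6 / 0.0051
Re = 35.027


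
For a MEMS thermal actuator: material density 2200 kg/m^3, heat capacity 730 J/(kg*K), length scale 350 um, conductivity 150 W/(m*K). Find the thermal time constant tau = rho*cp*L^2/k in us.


Step 1: Convert L to m: L = 350e-6 m
Step 2: L^2 = (350e-6)^2 = 1.225e-07 m^2
Step 3: tau = 2200 * 730 * 1.225e-07 / 150 = 1.31156667e-03 s
Step 4: Convert to microseconds (multiply by 1e6).
tau = 1311.567 us


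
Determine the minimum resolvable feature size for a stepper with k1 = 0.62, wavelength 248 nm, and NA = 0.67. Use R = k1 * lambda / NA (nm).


Step 1: Identify values: k1 = 0.62, lambda = 248 nm, NA = 0.67
Step 2: R = k1 * lambda / NA
R = 0.62 * 248 / 0.67
R = 229.5 nm


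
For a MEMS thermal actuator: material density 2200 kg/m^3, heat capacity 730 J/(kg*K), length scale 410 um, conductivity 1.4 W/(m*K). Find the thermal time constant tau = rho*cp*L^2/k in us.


Step 1: Convert L to m: L = 410e-6 m
Step 2: L^2 = (410e-6)^2 = 1.681e-07 m^2
Step 3: tau = 2200 * 730 * 1.681e-07 / 1.4 = 1.9283471429e-01 s
Step 4: Convert to microseconds (multiply by 1e6).
tau = 192834.714 us


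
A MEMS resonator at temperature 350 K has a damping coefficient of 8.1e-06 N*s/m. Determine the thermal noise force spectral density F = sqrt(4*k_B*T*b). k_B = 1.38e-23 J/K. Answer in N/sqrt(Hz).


Step 1: Compute 4 * k_B * T * b
= 4 * 1.38e-23 * 350 * 8.1e-06
= 1.5649e-25 N^2/Hz
Step 2: F_noise = sqrt(1.5649e-25)
F_noise = 3.96e-13 N/sqrt(Hz)


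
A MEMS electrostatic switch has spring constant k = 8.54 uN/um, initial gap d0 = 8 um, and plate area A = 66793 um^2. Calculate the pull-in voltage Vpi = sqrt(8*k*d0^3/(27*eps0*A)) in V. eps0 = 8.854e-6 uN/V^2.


Step 1: Compute numerator: 8 * k * d0^3 = 8 * 8.54 * 8^3 = 34979.84
Step 2: Compute denominator: 27 * eps0 * A = 27 * 8.854e-6 * 66793 = 15.967401
Step 3: Vpi = sqrt(34979.84 / 15.967401)
Vpi = 46.8 V


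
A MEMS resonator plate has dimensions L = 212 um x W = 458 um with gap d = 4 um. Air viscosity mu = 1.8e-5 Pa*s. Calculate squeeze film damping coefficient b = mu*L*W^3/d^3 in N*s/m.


Step 1: Convert to SI.
L = 212e-6 m, W = 458e-6 m, d = 4e-6 m
Step 2: W^3 = (458e-6)^3 = 9.61e-11 m^3
Step 3: d^3 = (4e-6)^3 = 6.40e-17 m^3
Step 4: b = 1.8e-5 * 212e-6 * 9.61e-11 / 6.40e-17
b = 5.73e-03 N*s/m


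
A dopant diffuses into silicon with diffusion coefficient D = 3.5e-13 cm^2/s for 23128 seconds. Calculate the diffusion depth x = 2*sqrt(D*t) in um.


Step 1: Compute D*t = 3.5e-13 * 23128 = 8.0948e-09 cm^2
Step 2: sqrt(D*t) = 8.99711e-05 cm
Step 3: x = 2 * 8.99711e-05 cm = 1.799422e-04 cm
Step 4: Convert to um (1 cm = 1e4 um): x = 1.799 um


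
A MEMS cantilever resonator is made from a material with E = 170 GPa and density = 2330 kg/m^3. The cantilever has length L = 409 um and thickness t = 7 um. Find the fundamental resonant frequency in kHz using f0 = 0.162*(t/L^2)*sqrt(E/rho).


Step 1: Convert units to SI.
t_SI = 7e-6 m, L_SI = 409e-6 m
Step 2: Calculate sqrt(E/rho).
sqrt(170e9 / 2330) = 8541.74 m/s
Step 3: Compute f0.
f0 = 0.162 * 7e-6 / (409e-6)^2 * 8541.74 = 57904.6 Hz = 57.9 kHz


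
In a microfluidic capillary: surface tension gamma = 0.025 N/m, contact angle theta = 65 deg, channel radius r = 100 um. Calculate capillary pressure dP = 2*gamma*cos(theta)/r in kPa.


Step 1: cos(65 deg) = 0.4226
Step 2: Convert r to m: r = 100e-6 m
Step 3: dP = 2 * 0.025 * 0.4226 / 100e-6 = 211.3 Pa
Step 4: Convert Pa to kPa (divide by 1000).
dP = 0.21 kPa


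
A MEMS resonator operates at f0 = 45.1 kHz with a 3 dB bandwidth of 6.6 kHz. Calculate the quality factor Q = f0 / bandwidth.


Step 1: Q = f0 / bandwidth
Step 2: Q = 45.1 / 6.6
Q = 6.8


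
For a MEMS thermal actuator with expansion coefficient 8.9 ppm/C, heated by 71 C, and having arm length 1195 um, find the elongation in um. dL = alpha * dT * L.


Step 1: Convert CTE: alpha = 8.9 ppm/C = 8.9e-6 /C
Step 2: dL = 8.9e-6 * 71 * 1195
dL = 0.7551 um


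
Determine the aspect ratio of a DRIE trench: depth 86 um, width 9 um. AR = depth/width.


Step 1: AR = depth / width
Step 2: AR = 86 / 9
AR = 9.6


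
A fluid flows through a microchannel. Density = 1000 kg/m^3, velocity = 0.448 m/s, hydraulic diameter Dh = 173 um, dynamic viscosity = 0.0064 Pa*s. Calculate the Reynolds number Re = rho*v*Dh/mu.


Step 1: Convert Dh to meters: Dh = 173e-6 m
Step 2: Re = rho * v * Dh / mu
Re = 1000 * 0.448 * 173e-6 / 0.0064
Re = 12.11


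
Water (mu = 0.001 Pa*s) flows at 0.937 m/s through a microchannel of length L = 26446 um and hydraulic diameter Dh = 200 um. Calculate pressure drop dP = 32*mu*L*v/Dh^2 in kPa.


Step 1: Convert to SI: L = 26446e-6 m, Dh = 200e-6 m
Step 2: dP = 32 * 0.001 * 26446e-6 * 0.937 / (200e-6)^2
Step 3: dP = 19823.92 Pa
Step 4: Convert to kPa: dP = 19.82 kPa


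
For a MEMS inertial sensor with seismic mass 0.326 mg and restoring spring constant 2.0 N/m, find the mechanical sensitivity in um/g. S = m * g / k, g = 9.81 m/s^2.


Step 1: Convert mass: m = 0.326 mg = 3.26e-07 kg
Step 2: S = m * g / k = 3.26e-07 * 9.81 / 2.0
Step 3: S = 1.60e-06 m/g
Step 4: Convert to um/g: S = 1.599 um/g


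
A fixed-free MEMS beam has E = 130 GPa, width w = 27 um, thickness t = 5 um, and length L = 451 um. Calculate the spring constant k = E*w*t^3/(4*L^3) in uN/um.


Step 1: Convert E to consistent units (1 GPa = 1000 uN/um^2).
E = 130 GPa = 130000 uN/um^2
Step 2: Compute t^3 = 5^3 = 125
Step 3: Compute L^3 = 451^3 = 91733851
Step 4: k = 130000 * 27 * 125 / (4 * 91733851)
k = 1.1957 uN/um


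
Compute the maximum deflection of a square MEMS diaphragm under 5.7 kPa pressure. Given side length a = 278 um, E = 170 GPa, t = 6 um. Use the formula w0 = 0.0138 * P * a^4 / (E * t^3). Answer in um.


Step 1: Convert pressure to compatible units (E is in GPa, so P in GPa).
P = 5.7 kPa = 5.7e-6 GPa
Step 2: Compute numerator: 0.0138 * P * a^4.
a^4 = 278^4 = 5972816656
numerator = 0.0138 * 5.7e-6 * 5972816656 = 4.6982e+02
Step 3: Compute denominator: E * t^3 = 170 * 6^3 = 36720
Step 4: w0 = numerator / denominator = 4.6982e+02 / 36720 = 0.0128 um


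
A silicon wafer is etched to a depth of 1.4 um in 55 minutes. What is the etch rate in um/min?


Step 1: Etch rate = depth / time
Step 2: rate = 1.4 / 55
rate = 0.025 um/min


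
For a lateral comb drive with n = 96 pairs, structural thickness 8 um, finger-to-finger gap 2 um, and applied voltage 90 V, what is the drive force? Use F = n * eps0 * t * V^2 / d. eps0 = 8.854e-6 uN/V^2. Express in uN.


Step 1: Parameters: n=96, eps0=8.854e-6 uN/V^2, t=8 um, V=90 V, d=2 um
Step 2: V^2 = 8100
Step 3: F = 96 * 8.854e-6 * 8 * 8100 / 2
F = 27.539 uN


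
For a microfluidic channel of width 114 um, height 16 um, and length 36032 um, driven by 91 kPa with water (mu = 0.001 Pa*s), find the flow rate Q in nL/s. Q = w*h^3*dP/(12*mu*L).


Step 1: Convert all dimensions to SI (meters).
w = 114e-6 m, h = 16e-6 m, L = 36032e-6 m, dP = 91e3 Pa
Step 2: Q = w * h^3 * dP / (12 * mu * L)
Q = 114e-6 * (16e-6)^3 * 91e3 / (12 * 0.001 * 36032e-6) = 9.827353e-11 m^3/s
Step 3: Convert Q from m^3/s to nL/s (1 m^3 = 1e12 nL, so multiply by 1e12).
Q = 98.274 nL/s


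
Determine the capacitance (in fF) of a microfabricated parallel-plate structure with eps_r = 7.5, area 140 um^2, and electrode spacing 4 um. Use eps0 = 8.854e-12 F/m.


Step 1: Convert area to m^2: A = 140e-12 m^2
Step 2: Convert gap to m: d = 4e-6 m
Step 3: C = eps0 * eps_r * A / d
C = 8.854e-12 * 7.5 * 140e-12 / 4e-6
Step 4: Convert to fF (multiply by 1e15).
C = 2.32 fF


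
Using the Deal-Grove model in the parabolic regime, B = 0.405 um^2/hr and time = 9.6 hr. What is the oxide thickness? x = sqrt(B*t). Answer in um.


Step 1: Compute B*t = 0.405 * 9.6 = 3.888
Step 2: x = sqrt(3.888)
x = 1.972 um


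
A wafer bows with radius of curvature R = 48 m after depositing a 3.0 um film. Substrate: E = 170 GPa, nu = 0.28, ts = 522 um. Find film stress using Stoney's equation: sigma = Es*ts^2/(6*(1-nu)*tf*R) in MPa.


Step 1: Compute numerator: Es * ts^2 = 170 * 522^2 = 46322280 (GPa*um^2)
Step 2: Compute denominator (R in um): 6*(1-nu)*tf*R = 6*0.72*3.0*48e6 = 622080000.0 (um^2)
Step 3: sigma (GPa) = 46322280 / 622080000.0 = 7.4464e-02 GPa
Step 4: Convert to MPa (x1000): sigma = 74.5 MPa


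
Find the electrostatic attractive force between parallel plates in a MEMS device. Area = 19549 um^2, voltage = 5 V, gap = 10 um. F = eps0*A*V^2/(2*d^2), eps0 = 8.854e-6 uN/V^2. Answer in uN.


Step 1: Identify parameters.
eps0 = 8.854e-6 uN/V^2, A = 19549 um^2, V = 5 V, d = 10 um
Step 2: Compute V^2 = 5^2 = 25
Step 3: Compute d^2 = 10^2 = 100
Step 4: F = 0.5 * 8.854e-6 * 19549 * 25 / 100
F = 0.022 uN


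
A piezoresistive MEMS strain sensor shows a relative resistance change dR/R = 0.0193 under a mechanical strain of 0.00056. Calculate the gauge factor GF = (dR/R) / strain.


Step 1: Identify values.
dR/R = 0.0193, strain = 0.00056
Step 2: GF = (dR/R) / strain = 0.0193 / 0.00056
GF = 34.5


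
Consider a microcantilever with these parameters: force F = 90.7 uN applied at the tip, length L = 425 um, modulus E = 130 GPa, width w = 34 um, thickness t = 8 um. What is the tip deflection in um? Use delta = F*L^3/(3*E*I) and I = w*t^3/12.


Step 1: Calculate the second moment of area.
I = w * t^3 / 12 = 34 * 8^3 / 12 = 1450.6667 um^4
Step 2: Convert E to consistent units (1 GPa = 1000 uN/um^2).
E = 130 GPa = 130000 uN/um^2
Step 3: Calculate tip deflection.
delta = F * L^3 / (3 * E * I)
delta = 90.7 * 425^3 / (3 * 130000 * 1450.6667)
delta = 12.3067 um


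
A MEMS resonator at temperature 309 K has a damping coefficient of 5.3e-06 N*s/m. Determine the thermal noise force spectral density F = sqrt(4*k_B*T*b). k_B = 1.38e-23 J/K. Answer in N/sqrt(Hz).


Step 1: Compute 4 * k_B * T * b
= 4 * 1.38e-23 * 309 * 5.3e-06
= 9.0401e-26 N^2/Hz
Step 2: F_noise = sqrt(9.0401e-26)
F_noise = 3.01e-13 N/sqrt(Hz)


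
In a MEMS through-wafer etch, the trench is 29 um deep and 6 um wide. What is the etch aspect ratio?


Step 1: AR = depth / width
Step 2: AR = 29 / 6
AR = 4.8


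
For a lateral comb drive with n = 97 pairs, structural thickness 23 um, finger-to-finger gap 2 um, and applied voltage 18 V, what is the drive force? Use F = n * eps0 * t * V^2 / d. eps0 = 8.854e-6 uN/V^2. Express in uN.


Step 1: Parameters: n=97, eps0=8.854e-6 uN/V^2, t=23 um, V=18 V, d=2 um
Step 2: V^2 = 324
Step 3: F = 97 * 8.854e-6 * 23 * 324 / 2
F = 3.2 uN


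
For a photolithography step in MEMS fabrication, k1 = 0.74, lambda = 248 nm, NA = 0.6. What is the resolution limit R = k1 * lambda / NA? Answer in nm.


Step 1: Identify values: k1 = 0.74, lambda = 248 nm, NA = 0.6
Step 2: R = k1 * lambda / NA
R = 0.74 * 248 / 0.6
R = 305.9 nm


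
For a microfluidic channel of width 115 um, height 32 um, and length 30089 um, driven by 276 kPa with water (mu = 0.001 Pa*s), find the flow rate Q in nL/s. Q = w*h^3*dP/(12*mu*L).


Step 1: Convert all dimensions to SI (meters).
w = 115e-6 m, h = 32e-6 m, L = 30089e-6 m, dP = 276e3 Pa
Step 2: Q = w * h^3 * dP / (12 * mu * L)
Q = 115e-6 * (32e-6)^3 * 276e3 / (12 * 0.001 * 30089e-6) = 2.8805e-09 m^3/s
Step 3: Convert Q from m^3/s to nL/s (1 m^3 = 1e12 nL, so multiply by 1e12).
Q = 2880.5 nL/s


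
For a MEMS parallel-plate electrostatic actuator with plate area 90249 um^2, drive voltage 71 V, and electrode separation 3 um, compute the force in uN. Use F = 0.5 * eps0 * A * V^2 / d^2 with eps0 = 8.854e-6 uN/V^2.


Step 1: Identify parameters.
eps0 = 8.854e-6 uN/V^2, A = 90249 um^2, V = 71 V, d = 3 um
Step 2: Compute V^2 = 71^2 = 5041
Step 3: Compute d^2 = 3^2 = 9
Step 4: F = 0.5 * 8.854e-6 * 90249 * 5041 / 9
F = 223.782 uN
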